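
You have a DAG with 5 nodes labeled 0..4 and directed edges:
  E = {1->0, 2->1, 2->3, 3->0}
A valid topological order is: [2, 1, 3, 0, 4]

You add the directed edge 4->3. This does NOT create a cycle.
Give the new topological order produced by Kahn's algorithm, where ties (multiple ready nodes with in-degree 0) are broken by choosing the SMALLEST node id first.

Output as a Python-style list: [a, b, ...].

Answer: [2, 1, 4, 3, 0]

Derivation:
Old toposort: [2, 1, 3, 0, 4]
Added edge: 4->3
Position of 4 (4) > position of 3 (2). Must reorder: 4 must now come before 3.
Run Kahn's algorithm (break ties by smallest node id):
  initial in-degrees: [2, 1, 0, 2, 0]
  ready (indeg=0): [2, 4]
  pop 2: indeg[1]->0; indeg[3]->1 | ready=[1, 4] | order so far=[2]
  pop 1: indeg[0]->1 | ready=[4] | order so far=[2, 1]
  pop 4: indeg[3]->0 | ready=[3] | order so far=[2, 1, 4]
  pop 3: indeg[0]->0 | ready=[0] | order so far=[2, 1, 4, 3]
  pop 0: no out-edges | ready=[] | order so far=[2, 1, 4, 3, 0]
  Result: [2, 1, 4, 3, 0]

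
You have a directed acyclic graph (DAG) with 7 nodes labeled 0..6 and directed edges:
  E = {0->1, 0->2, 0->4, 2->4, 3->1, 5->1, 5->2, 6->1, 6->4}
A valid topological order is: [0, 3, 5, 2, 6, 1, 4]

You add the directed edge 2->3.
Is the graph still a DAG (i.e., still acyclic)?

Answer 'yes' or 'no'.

Given toposort: [0, 3, 5, 2, 6, 1, 4]
Position of 2: index 3; position of 3: index 1
New edge 2->3: backward (u after v in old order)
Backward edge: old toposort is now invalid. Check if this creates a cycle.
Does 3 already reach 2? Reachable from 3: [1, 3]. NO -> still a DAG (reorder needed).
Still a DAG? yes

Answer: yes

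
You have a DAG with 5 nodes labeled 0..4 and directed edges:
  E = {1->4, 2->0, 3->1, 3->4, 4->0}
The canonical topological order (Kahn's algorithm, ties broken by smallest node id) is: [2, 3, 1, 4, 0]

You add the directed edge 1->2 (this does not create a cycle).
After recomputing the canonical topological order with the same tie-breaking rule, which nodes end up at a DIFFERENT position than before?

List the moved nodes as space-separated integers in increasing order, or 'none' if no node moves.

Answer: 1 2 3

Derivation:
Old toposort: [2, 3, 1, 4, 0]
Added edge 1->2
Recompute Kahn (smallest-id tiebreak):
  initial in-degrees: [2, 1, 1, 0, 2]
  ready (indeg=0): [3]
  pop 3: indeg[1]->0; indeg[4]->1 | ready=[1] | order so far=[3]
  pop 1: indeg[2]->0; indeg[4]->0 | ready=[2, 4] | order so far=[3, 1]
  pop 2: indeg[0]->1 | ready=[4] | order so far=[3, 1, 2]
  pop 4: indeg[0]->0 | ready=[0] | order so far=[3, 1, 2, 4]
  pop 0: no out-edges | ready=[] | order so far=[3, 1, 2, 4, 0]
New canonical toposort: [3, 1, 2, 4, 0]
Compare positions:
  Node 0: index 4 -> 4 (same)
  Node 1: index 2 -> 1 (moved)
  Node 2: index 0 -> 2 (moved)
  Node 3: index 1 -> 0 (moved)
  Node 4: index 3 -> 3 (same)
Nodes that changed position: 1 2 3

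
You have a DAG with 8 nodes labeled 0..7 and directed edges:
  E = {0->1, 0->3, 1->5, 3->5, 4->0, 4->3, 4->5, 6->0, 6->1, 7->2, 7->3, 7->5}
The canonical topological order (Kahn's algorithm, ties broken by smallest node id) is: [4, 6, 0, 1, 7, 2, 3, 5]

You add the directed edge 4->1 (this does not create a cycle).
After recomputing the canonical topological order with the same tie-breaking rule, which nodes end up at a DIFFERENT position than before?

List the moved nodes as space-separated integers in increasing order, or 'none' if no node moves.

Answer: none

Derivation:
Old toposort: [4, 6, 0, 1, 7, 2, 3, 5]
Added edge 4->1
Recompute Kahn (smallest-id tiebreak):
  initial in-degrees: [2, 3, 1, 3, 0, 4, 0, 0]
  ready (indeg=0): [4, 6, 7]
  pop 4: indeg[0]->1; indeg[1]->2; indeg[3]->2; indeg[5]->3 | ready=[6, 7] | order so far=[4]
  pop 6: indeg[0]->0; indeg[1]->1 | ready=[0, 7] | order so far=[4, 6]
  pop 0: indeg[1]->0; indeg[3]->1 | ready=[1, 7] | order so far=[4, 6, 0]
  pop 1: indeg[5]->2 | ready=[7] | order so far=[4, 6, 0, 1]
  pop 7: indeg[2]->0; indeg[3]->0; indeg[5]->1 | ready=[2, 3] | order so far=[4, 6, 0, 1, 7]
  pop 2: no out-edges | ready=[3] | order so far=[4, 6, 0, 1, 7, 2]
  pop 3: indeg[5]->0 | ready=[5] | order so far=[4, 6, 0, 1, 7, 2, 3]
  pop 5: no out-edges | ready=[] | order so far=[4, 6, 0, 1, 7, 2, 3, 5]
New canonical toposort: [4, 6, 0, 1, 7, 2, 3, 5]
Compare positions:
  Node 0: index 2 -> 2 (same)
  Node 1: index 3 -> 3 (same)
  Node 2: index 5 -> 5 (same)
  Node 3: index 6 -> 6 (same)
  Node 4: index 0 -> 0 (same)
  Node 5: index 7 -> 7 (same)
  Node 6: index 1 -> 1 (same)
  Node 7: index 4 -> 4 (same)
Nodes that changed position: none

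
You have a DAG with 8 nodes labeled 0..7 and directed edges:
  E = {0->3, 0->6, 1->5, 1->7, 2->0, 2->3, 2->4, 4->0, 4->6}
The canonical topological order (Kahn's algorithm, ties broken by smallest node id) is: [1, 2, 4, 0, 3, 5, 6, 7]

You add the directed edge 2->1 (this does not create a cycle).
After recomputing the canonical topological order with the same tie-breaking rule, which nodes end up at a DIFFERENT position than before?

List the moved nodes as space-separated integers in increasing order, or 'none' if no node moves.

Answer: 1 2

Derivation:
Old toposort: [1, 2, 4, 0, 3, 5, 6, 7]
Added edge 2->1
Recompute Kahn (smallest-id tiebreak):
  initial in-degrees: [2, 1, 0, 2, 1, 1, 2, 1]
  ready (indeg=0): [2]
  pop 2: indeg[0]->1; indeg[1]->0; indeg[3]->1; indeg[4]->0 | ready=[1, 4] | order so far=[2]
  pop 1: indeg[5]->0; indeg[7]->0 | ready=[4, 5, 7] | order so far=[2, 1]
  pop 4: indeg[0]->0; indeg[6]->1 | ready=[0, 5, 7] | order so far=[2, 1, 4]
  pop 0: indeg[3]->0; indeg[6]->0 | ready=[3, 5, 6, 7] | order so far=[2, 1, 4, 0]
  pop 3: no out-edges | ready=[5, 6, 7] | order so far=[2, 1, 4, 0, 3]
  pop 5: no out-edges | ready=[6, 7] | order so far=[2, 1, 4, 0, 3, 5]
  pop 6: no out-edges | ready=[7] | order so far=[2, 1, 4, 0, 3, 5, 6]
  pop 7: no out-edges | ready=[] | order so far=[2, 1, 4, 0, 3, 5, 6, 7]
New canonical toposort: [2, 1, 4, 0, 3, 5, 6, 7]
Compare positions:
  Node 0: index 3 -> 3 (same)
  Node 1: index 0 -> 1 (moved)
  Node 2: index 1 -> 0 (moved)
  Node 3: index 4 -> 4 (same)
  Node 4: index 2 -> 2 (same)
  Node 5: index 5 -> 5 (same)
  Node 6: index 6 -> 6 (same)
  Node 7: index 7 -> 7 (same)
Nodes that changed position: 1 2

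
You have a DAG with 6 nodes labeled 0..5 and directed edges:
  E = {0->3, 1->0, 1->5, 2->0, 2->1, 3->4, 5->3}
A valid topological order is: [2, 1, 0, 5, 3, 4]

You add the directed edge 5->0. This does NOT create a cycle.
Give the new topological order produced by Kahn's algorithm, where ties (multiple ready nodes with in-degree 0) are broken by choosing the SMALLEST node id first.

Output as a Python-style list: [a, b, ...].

Old toposort: [2, 1, 0, 5, 3, 4]
Added edge: 5->0
Position of 5 (3) > position of 0 (2). Must reorder: 5 must now come before 0.
Run Kahn's algorithm (break ties by smallest node id):
  initial in-degrees: [3, 1, 0, 2, 1, 1]
  ready (indeg=0): [2]
  pop 2: indeg[0]->2; indeg[1]->0 | ready=[1] | order so far=[2]
  pop 1: indeg[0]->1; indeg[5]->0 | ready=[5] | order so far=[2, 1]
  pop 5: indeg[0]->0; indeg[3]->1 | ready=[0] | order so far=[2, 1, 5]
  pop 0: indeg[3]->0 | ready=[3] | order so far=[2, 1, 5, 0]
  pop 3: indeg[4]->0 | ready=[4] | order so far=[2, 1, 5, 0, 3]
  pop 4: no out-edges | ready=[] | order so far=[2, 1, 5, 0, 3, 4]
  Result: [2, 1, 5, 0, 3, 4]

Answer: [2, 1, 5, 0, 3, 4]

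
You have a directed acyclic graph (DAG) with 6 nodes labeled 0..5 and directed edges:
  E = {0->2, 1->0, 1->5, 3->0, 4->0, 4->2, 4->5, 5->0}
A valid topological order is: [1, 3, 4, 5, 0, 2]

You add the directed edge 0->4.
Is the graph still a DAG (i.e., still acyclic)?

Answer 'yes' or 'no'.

Answer: no

Derivation:
Given toposort: [1, 3, 4, 5, 0, 2]
Position of 0: index 4; position of 4: index 2
New edge 0->4: backward (u after v in old order)
Backward edge: old toposort is now invalid. Check if this creates a cycle.
Does 4 already reach 0? Reachable from 4: [0, 2, 4, 5]. YES -> cycle!
Still a DAG? no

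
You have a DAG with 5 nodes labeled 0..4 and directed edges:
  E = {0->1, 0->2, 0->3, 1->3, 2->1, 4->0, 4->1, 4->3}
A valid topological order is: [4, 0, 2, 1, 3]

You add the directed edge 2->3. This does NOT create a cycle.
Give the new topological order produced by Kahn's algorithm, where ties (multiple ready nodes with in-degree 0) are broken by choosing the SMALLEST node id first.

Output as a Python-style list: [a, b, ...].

Answer: [4, 0, 2, 1, 3]

Derivation:
Old toposort: [4, 0, 2, 1, 3]
Added edge: 2->3
Position of 2 (2) < position of 3 (4). Old order still valid.
Run Kahn's algorithm (break ties by smallest node id):
  initial in-degrees: [1, 3, 1, 4, 0]
  ready (indeg=0): [4]
  pop 4: indeg[0]->0; indeg[1]->2; indeg[3]->3 | ready=[0] | order so far=[4]
  pop 0: indeg[1]->1; indeg[2]->0; indeg[3]->2 | ready=[2] | order so far=[4, 0]
  pop 2: indeg[1]->0; indeg[3]->1 | ready=[1] | order so far=[4, 0, 2]
  pop 1: indeg[3]->0 | ready=[3] | order so far=[4, 0, 2, 1]
  pop 3: no out-edges | ready=[] | order so far=[4, 0, 2, 1, 3]
  Result: [4, 0, 2, 1, 3]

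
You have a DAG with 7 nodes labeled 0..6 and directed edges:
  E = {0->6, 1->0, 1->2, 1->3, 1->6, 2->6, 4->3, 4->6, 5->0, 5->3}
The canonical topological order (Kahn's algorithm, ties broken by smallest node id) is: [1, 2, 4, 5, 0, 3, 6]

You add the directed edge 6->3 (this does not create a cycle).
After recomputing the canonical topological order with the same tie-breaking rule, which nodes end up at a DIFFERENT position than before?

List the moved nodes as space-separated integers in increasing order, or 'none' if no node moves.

Old toposort: [1, 2, 4, 5, 0, 3, 6]
Added edge 6->3
Recompute Kahn (smallest-id tiebreak):
  initial in-degrees: [2, 0, 1, 4, 0, 0, 4]
  ready (indeg=0): [1, 4, 5]
  pop 1: indeg[0]->1; indeg[2]->0; indeg[3]->3; indeg[6]->3 | ready=[2, 4, 5] | order so far=[1]
  pop 2: indeg[6]->2 | ready=[4, 5] | order so far=[1, 2]
  pop 4: indeg[3]->2; indeg[6]->1 | ready=[5] | order so far=[1, 2, 4]
  pop 5: indeg[0]->0; indeg[3]->1 | ready=[0] | order so far=[1, 2, 4, 5]
  pop 0: indeg[6]->0 | ready=[6] | order so far=[1, 2, 4, 5, 0]
  pop 6: indeg[3]->0 | ready=[3] | order so far=[1, 2, 4, 5, 0, 6]
  pop 3: no out-edges | ready=[] | order so far=[1, 2, 4, 5, 0, 6, 3]
New canonical toposort: [1, 2, 4, 5, 0, 6, 3]
Compare positions:
  Node 0: index 4 -> 4 (same)
  Node 1: index 0 -> 0 (same)
  Node 2: index 1 -> 1 (same)
  Node 3: index 5 -> 6 (moved)
  Node 4: index 2 -> 2 (same)
  Node 5: index 3 -> 3 (same)
  Node 6: index 6 -> 5 (moved)
Nodes that changed position: 3 6

Answer: 3 6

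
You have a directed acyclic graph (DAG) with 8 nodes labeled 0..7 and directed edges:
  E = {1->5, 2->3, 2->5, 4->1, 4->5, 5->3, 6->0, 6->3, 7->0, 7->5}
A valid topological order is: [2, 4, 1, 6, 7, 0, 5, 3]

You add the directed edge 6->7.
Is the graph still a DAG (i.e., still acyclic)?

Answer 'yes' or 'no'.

Given toposort: [2, 4, 1, 6, 7, 0, 5, 3]
Position of 6: index 3; position of 7: index 4
New edge 6->7: forward
Forward edge: respects the existing order. Still a DAG, same toposort still valid.
Still a DAG? yes

Answer: yes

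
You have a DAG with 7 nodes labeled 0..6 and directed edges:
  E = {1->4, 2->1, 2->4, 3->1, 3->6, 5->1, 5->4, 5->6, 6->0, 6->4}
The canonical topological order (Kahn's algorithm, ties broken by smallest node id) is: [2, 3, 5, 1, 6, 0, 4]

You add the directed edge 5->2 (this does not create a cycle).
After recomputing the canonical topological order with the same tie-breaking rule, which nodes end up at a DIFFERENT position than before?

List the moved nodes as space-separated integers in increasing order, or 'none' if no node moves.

Answer: 2 3 5

Derivation:
Old toposort: [2, 3, 5, 1, 6, 0, 4]
Added edge 5->2
Recompute Kahn (smallest-id tiebreak):
  initial in-degrees: [1, 3, 1, 0, 4, 0, 2]
  ready (indeg=0): [3, 5]
  pop 3: indeg[1]->2; indeg[6]->1 | ready=[5] | order so far=[3]
  pop 5: indeg[1]->1; indeg[2]->0; indeg[4]->3; indeg[6]->0 | ready=[2, 6] | order so far=[3, 5]
  pop 2: indeg[1]->0; indeg[4]->2 | ready=[1, 6] | order so far=[3, 5, 2]
  pop 1: indeg[4]->1 | ready=[6] | order so far=[3, 5, 2, 1]
  pop 6: indeg[0]->0; indeg[4]->0 | ready=[0, 4] | order so far=[3, 5, 2, 1, 6]
  pop 0: no out-edges | ready=[4] | order so far=[3, 5, 2, 1, 6, 0]
  pop 4: no out-edges | ready=[] | order so far=[3, 5, 2, 1, 6, 0, 4]
New canonical toposort: [3, 5, 2, 1, 6, 0, 4]
Compare positions:
  Node 0: index 5 -> 5 (same)
  Node 1: index 3 -> 3 (same)
  Node 2: index 0 -> 2 (moved)
  Node 3: index 1 -> 0 (moved)
  Node 4: index 6 -> 6 (same)
  Node 5: index 2 -> 1 (moved)
  Node 6: index 4 -> 4 (same)
Nodes that changed position: 2 3 5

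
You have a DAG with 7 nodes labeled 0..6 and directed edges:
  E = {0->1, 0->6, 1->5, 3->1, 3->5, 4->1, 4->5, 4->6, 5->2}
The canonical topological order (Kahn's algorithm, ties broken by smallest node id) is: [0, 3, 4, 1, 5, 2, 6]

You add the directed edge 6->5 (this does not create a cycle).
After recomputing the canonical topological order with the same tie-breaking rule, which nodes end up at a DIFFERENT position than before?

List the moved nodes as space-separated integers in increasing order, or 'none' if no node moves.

Old toposort: [0, 3, 4, 1, 5, 2, 6]
Added edge 6->5
Recompute Kahn (smallest-id tiebreak):
  initial in-degrees: [0, 3, 1, 0, 0, 4, 2]
  ready (indeg=0): [0, 3, 4]
  pop 0: indeg[1]->2; indeg[6]->1 | ready=[3, 4] | order so far=[0]
  pop 3: indeg[1]->1; indeg[5]->3 | ready=[4] | order so far=[0, 3]
  pop 4: indeg[1]->0; indeg[5]->2; indeg[6]->0 | ready=[1, 6] | order so far=[0, 3, 4]
  pop 1: indeg[5]->1 | ready=[6] | order so far=[0, 3, 4, 1]
  pop 6: indeg[5]->0 | ready=[5] | order so far=[0, 3, 4, 1, 6]
  pop 5: indeg[2]->0 | ready=[2] | order so far=[0, 3, 4, 1, 6, 5]
  pop 2: no out-edges | ready=[] | order so far=[0, 3, 4, 1, 6, 5, 2]
New canonical toposort: [0, 3, 4, 1, 6, 5, 2]
Compare positions:
  Node 0: index 0 -> 0 (same)
  Node 1: index 3 -> 3 (same)
  Node 2: index 5 -> 6 (moved)
  Node 3: index 1 -> 1 (same)
  Node 4: index 2 -> 2 (same)
  Node 5: index 4 -> 5 (moved)
  Node 6: index 6 -> 4 (moved)
Nodes that changed position: 2 5 6

Answer: 2 5 6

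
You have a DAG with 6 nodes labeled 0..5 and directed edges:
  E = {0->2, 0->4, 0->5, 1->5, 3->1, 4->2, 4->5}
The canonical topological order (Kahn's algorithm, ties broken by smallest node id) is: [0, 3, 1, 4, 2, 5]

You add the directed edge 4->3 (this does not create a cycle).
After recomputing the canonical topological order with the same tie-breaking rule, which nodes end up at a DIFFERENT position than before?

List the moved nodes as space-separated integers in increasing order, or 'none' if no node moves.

Answer: 1 2 3 4

Derivation:
Old toposort: [0, 3, 1, 4, 2, 5]
Added edge 4->3
Recompute Kahn (smallest-id tiebreak):
  initial in-degrees: [0, 1, 2, 1, 1, 3]
  ready (indeg=0): [0]
  pop 0: indeg[2]->1; indeg[4]->0; indeg[5]->2 | ready=[4] | order so far=[0]
  pop 4: indeg[2]->0; indeg[3]->0; indeg[5]->1 | ready=[2, 3] | order so far=[0, 4]
  pop 2: no out-edges | ready=[3] | order so far=[0, 4, 2]
  pop 3: indeg[1]->0 | ready=[1] | order so far=[0, 4, 2, 3]
  pop 1: indeg[5]->0 | ready=[5] | order so far=[0, 4, 2, 3, 1]
  pop 5: no out-edges | ready=[] | order so far=[0, 4, 2, 3, 1, 5]
New canonical toposort: [0, 4, 2, 3, 1, 5]
Compare positions:
  Node 0: index 0 -> 0 (same)
  Node 1: index 2 -> 4 (moved)
  Node 2: index 4 -> 2 (moved)
  Node 3: index 1 -> 3 (moved)
  Node 4: index 3 -> 1 (moved)
  Node 5: index 5 -> 5 (same)
Nodes that changed position: 1 2 3 4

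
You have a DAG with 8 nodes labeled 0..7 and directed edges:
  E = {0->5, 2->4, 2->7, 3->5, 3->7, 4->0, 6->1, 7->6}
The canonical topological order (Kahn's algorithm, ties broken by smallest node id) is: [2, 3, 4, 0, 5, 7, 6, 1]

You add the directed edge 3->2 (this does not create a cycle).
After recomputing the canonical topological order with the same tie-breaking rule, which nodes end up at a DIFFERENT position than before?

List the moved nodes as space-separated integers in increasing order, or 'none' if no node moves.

Answer: 2 3

Derivation:
Old toposort: [2, 3, 4, 0, 5, 7, 6, 1]
Added edge 3->2
Recompute Kahn (smallest-id tiebreak):
  initial in-degrees: [1, 1, 1, 0, 1, 2, 1, 2]
  ready (indeg=0): [3]
  pop 3: indeg[2]->0; indeg[5]->1; indeg[7]->1 | ready=[2] | order so far=[3]
  pop 2: indeg[4]->0; indeg[7]->0 | ready=[4, 7] | order so far=[3, 2]
  pop 4: indeg[0]->0 | ready=[0, 7] | order so far=[3, 2, 4]
  pop 0: indeg[5]->0 | ready=[5, 7] | order so far=[3, 2, 4, 0]
  pop 5: no out-edges | ready=[7] | order so far=[3, 2, 4, 0, 5]
  pop 7: indeg[6]->0 | ready=[6] | order so far=[3, 2, 4, 0, 5, 7]
  pop 6: indeg[1]->0 | ready=[1] | order so far=[3, 2, 4, 0, 5, 7, 6]
  pop 1: no out-edges | ready=[] | order so far=[3, 2, 4, 0, 5, 7, 6, 1]
New canonical toposort: [3, 2, 4, 0, 5, 7, 6, 1]
Compare positions:
  Node 0: index 3 -> 3 (same)
  Node 1: index 7 -> 7 (same)
  Node 2: index 0 -> 1 (moved)
  Node 3: index 1 -> 0 (moved)
  Node 4: index 2 -> 2 (same)
  Node 5: index 4 -> 4 (same)
  Node 6: index 6 -> 6 (same)
  Node 7: index 5 -> 5 (same)
Nodes that changed position: 2 3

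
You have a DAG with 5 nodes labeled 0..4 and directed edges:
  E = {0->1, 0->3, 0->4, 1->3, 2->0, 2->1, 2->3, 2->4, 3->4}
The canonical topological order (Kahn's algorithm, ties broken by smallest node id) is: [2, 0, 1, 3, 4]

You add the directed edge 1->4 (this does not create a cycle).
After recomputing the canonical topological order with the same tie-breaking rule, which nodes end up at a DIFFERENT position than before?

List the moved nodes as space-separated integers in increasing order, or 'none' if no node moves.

Answer: none

Derivation:
Old toposort: [2, 0, 1, 3, 4]
Added edge 1->4
Recompute Kahn (smallest-id tiebreak):
  initial in-degrees: [1, 2, 0, 3, 4]
  ready (indeg=0): [2]
  pop 2: indeg[0]->0; indeg[1]->1; indeg[3]->2; indeg[4]->3 | ready=[0] | order so far=[2]
  pop 0: indeg[1]->0; indeg[3]->1; indeg[4]->2 | ready=[1] | order so far=[2, 0]
  pop 1: indeg[3]->0; indeg[4]->1 | ready=[3] | order so far=[2, 0, 1]
  pop 3: indeg[4]->0 | ready=[4] | order so far=[2, 0, 1, 3]
  pop 4: no out-edges | ready=[] | order so far=[2, 0, 1, 3, 4]
New canonical toposort: [2, 0, 1, 3, 4]
Compare positions:
  Node 0: index 1 -> 1 (same)
  Node 1: index 2 -> 2 (same)
  Node 2: index 0 -> 0 (same)
  Node 3: index 3 -> 3 (same)
  Node 4: index 4 -> 4 (same)
Nodes that changed position: none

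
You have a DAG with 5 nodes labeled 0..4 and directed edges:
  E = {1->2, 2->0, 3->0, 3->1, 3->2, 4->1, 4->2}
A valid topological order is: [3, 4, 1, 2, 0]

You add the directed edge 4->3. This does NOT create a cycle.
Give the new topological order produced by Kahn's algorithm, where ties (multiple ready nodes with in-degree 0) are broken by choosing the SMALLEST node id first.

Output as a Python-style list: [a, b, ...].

Old toposort: [3, 4, 1, 2, 0]
Added edge: 4->3
Position of 4 (1) > position of 3 (0). Must reorder: 4 must now come before 3.
Run Kahn's algorithm (break ties by smallest node id):
  initial in-degrees: [2, 2, 3, 1, 0]
  ready (indeg=0): [4]
  pop 4: indeg[1]->1; indeg[2]->2; indeg[3]->0 | ready=[3] | order so far=[4]
  pop 3: indeg[0]->1; indeg[1]->0; indeg[2]->1 | ready=[1] | order so far=[4, 3]
  pop 1: indeg[2]->0 | ready=[2] | order so far=[4, 3, 1]
  pop 2: indeg[0]->0 | ready=[0] | order so far=[4, 3, 1, 2]
  pop 0: no out-edges | ready=[] | order so far=[4, 3, 1, 2, 0]
  Result: [4, 3, 1, 2, 0]

Answer: [4, 3, 1, 2, 0]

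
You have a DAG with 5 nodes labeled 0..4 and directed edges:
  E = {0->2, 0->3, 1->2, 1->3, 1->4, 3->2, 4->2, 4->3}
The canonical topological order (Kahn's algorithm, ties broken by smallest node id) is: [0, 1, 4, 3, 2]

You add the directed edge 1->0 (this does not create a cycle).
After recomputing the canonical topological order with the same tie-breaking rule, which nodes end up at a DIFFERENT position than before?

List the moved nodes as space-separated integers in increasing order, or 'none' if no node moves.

Answer: 0 1

Derivation:
Old toposort: [0, 1, 4, 3, 2]
Added edge 1->0
Recompute Kahn (smallest-id tiebreak):
  initial in-degrees: [1, 0, 4, 3, 1]
  ready (indeg=0): [1]
  pop 1: indeg[0]->0; indeg[2]->3; indeg[3]->2; indeg[4]->0 | ready=[0, 4] | order so far=[1]
  pop 0: indeg[2]->2; indeg[3]->1 | ready=[4] | order so far=[1, 0]
  pop 4: indeg[2]->1; indeg[3]->0 | ready=[3] | order so far=[1, 0, 4]
  pop 3: indeg[2]->0 | ready=[2] | order so far=[1, 0, 4, 3]
  pop 2: no out-edges | ready=[] | order so far=[1, 0, 4, 3, 2]
New canonical toposort: [1, 0, 4, 3, 2]
Compare positions:
  Node 0: index 0 -> 1 (moved)
  Node 1: index 1 -> 0 (moved)
  Node 2: index 4 -> 4 (same)
  Node 3: index 3 -> 3 (same)
  Node 4: index 2 -> 2 (same)
Nodes that changed position: 0 1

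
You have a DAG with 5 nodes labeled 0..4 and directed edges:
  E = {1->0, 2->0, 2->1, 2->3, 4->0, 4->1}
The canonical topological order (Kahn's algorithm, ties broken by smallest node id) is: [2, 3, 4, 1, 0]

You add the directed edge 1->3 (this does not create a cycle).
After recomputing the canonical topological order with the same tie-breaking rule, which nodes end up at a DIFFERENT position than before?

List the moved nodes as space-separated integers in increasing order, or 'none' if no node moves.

Answer: 0 1 3 4

Derivation:
Old toposort: [2, 3, 4, 1, 0]
Added edge 1->3
Recompute Kahn (smallest-id tiebreak):
  initial in-degrees: [3, 2, 0, 2, 0]
  ready (indeg=0): [2, 4]
  pop 2: indeg[0]->2; indeg[1]->1; indeg[3]->1 | ready=[4] | order so far=[2]
  pop 4: indeg[0]->1; indeg[1]->0 | ready=[1] | order so far=[2, 4]
  pop 1: indeg[0]->0; indeg[3]->0 | ready=[0, 3] | order so far=[2, 4, 1]
  pop 0: no out-edges | ready=[3] | order so far=[2, 4, 1, 0]
  pop 3: no out-edges | ready=[] | order so far=[2, 4, 1, 0, 3]
New canonical toposort: [2, 4, 1, 0, 3]
Compare positions:
  Node 0: index 4 -> 3 (moved)
  Node 1: index 3 -> 2 (moved)
  Node 2: index 0 -> 0 (same)
  Node 3: index 1 -> 4 (moved)
  Node 4: index 2 -> 1 (moved)
Nodes that changed position: 0 1 3 4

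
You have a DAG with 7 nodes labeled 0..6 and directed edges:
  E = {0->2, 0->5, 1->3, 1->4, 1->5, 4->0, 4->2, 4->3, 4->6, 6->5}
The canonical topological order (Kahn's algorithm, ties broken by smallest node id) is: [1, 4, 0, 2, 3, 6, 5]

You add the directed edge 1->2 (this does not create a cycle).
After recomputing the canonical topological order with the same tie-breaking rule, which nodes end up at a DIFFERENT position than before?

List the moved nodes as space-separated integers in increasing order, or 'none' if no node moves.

Answer: none

Derivation:
Old toposort: [1, 4, 0, 2, 3, 6, 5]
Added edge 1->2
Recompute Kahn (smallest-id tiebreak):
  initial in-degrees: [1, 0, 3, 2, 1, 3, 1]
  ready (indeg=0): [1]
  pop 1: indeg[2]->2; indeg[3]->1; indeg[4]->0; indeg[5]->2 | ready=[4] | order so far=[1]
  pop 4: indeg[0]->0; indeg[2]->1; indeg[3]->0; indeg[6]->0 | ready=[0, 3, 6] | order so far=[1, 4]
  pop 0: indeg[2]->0; indeg[5]->1 | ready=[2, 3, 6] | order so far=[1, 4, 0]
  pop 2: no out-edges | ready=[3, 6] | order so far=[1, 4, 0, 2]
  pop 3: no out-edges | ready=[6] | order so far=[1, 4, 0, 2, 3]
  pop 6: indeg[5]->0 | ready=[5] | order so far=[1, 4, 0, 2, 3, 6]
  pop 5: no out-edges | ready=[] | order so far=[1, 4, 0, 2, 3, 6, 5]
New canonical toposort: [1, 4, 0, 2, 3, 6, 5]
Compare positions:
  Node 0: index 2 -> 2 (same)
  Node 1: index 0 -> 0 (same)
  Node 2: index 3 -> 3 (same)
  Node 3: index 4 -> 4 (same)
  Node 4: index 1 -> 1 (same)
  Node 5: index 6 -> 6 (same)
  Node 6: index 5 -> 5 (same)
Nodes that changed position: none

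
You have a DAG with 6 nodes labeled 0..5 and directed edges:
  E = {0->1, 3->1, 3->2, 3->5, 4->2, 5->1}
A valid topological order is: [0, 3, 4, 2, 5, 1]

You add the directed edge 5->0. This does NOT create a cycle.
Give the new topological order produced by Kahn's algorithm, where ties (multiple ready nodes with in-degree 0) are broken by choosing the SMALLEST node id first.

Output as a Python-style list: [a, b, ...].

Old toposort: [0, 3, 4, 2, 5, 1]
Added edge: 5->0
Position of 5 (4) > position of 0 (0). Must reorder: 5 must now come before 0.
Run Kahn's algorithm (break ties by smallest node id):
  initial in-degrees: [1, 3, 2, 0, 0, 1]
  ready (indeg=0): [3, 4]
  pop 3: indeg[1]->2; indeg[2]->1; indeg[5]->0 | ready=[4, 5] | order so far=[3]
  pop 4: indeg[2]->0 | ready=[2, 5] | order so far=[3, 4]
  pop 2: no out-edges | ready=[5] | order so far=[3, 4, 2]
  pop 5: indeg[0]->0; indeg[1]->1 | ready=[0] | order so far=[3, 4, 2, 5]
  pop 0: indeg[1]->0 | ready=[1] | order so far=[3, 4, 2, 5, 0]
  pop 1: no out-edges | ready=[] | order so far=[3, 4, 2, 5, 0, 1]
  Result: [3, 4, 2, 5, 0, 1]

Answer: [3, 4, 2, 5, 0, 1]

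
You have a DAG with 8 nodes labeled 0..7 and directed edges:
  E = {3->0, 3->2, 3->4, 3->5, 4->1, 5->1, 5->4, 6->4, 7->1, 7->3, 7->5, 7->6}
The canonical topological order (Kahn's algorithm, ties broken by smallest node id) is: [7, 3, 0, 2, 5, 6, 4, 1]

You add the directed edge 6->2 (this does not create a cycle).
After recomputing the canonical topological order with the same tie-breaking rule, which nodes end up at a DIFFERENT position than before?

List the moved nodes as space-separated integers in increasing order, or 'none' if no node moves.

Answer: 2 5 6

Derivation:
Old toposort: [7, 3, 0, 2, 5, 6, 4, 1]
Added edge 6->2
Recompute Kahn (smallest-id tiebreak):
  initial in-degrees: [1, 3, 2, 1, 3, 2, 1, 0]
  ready (indeg=0): [7]
  pop 7: indeg[1]->2; indeg[3]->0; indeg[5]->1; indeg[6]->0 | ready=[3, 6] | order so far=[7]
  pop 3: indeg[0]->0; indeg[2]->1; indeg[4]->2; indeg[5]->0 | ready=[0, 5, 6] | order so far=[7, 3]
  pop 0: no out-edges | ready=[5, 6] | order so far=[7, 3, 0]
  pop 5: indeg[1]->1; indeg[4]->1 | ready=[6] | order so far=[7, 3, 0, 5]
  pop 6: indeg[2]->0; indeg[4]->0 | ready=[2, 4] | order so far=[7, 3, 0, 5, 6]
  pop 2: no out-edges | ready=[4] | order so far=[7, 3, 0, 5, 6, 2]
  pop 4: indeg[1]->0 | ready=[1] | order so far=[7, 3, 0, 5, 6, 2, 4]
  pop 1: no out-edges | ready=[] | order so far=[7, 3, 0, 5, 6, 2, 4, 1]
New canonical toposort: [7, 3, 0, 5, 6, 2, 4, 1]
Compare positions:
  Node 0: index 2 -> 2 (same)
  Node 1: index 7 -> 7 (same)
  Node 2: index 3 -> 5 (moved)
  Node 3: index 1 -> 1 (same)
  Node 4: index 6 -> 6 (same)
  Node 5: index 4 -> 3 (moved)
  Node 6: index 5 -> 4 (moved)
  Node 7: index 0 -> 0 (same)
Nodes that changed position: 2 5 6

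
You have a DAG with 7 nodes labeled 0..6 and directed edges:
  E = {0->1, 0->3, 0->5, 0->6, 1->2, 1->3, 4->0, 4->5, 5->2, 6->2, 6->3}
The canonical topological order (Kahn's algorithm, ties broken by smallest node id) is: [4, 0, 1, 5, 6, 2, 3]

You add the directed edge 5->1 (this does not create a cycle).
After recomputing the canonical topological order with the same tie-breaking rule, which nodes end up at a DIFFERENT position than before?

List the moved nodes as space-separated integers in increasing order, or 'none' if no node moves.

Answer: 1 5

Derivation:
Old toposort: [4, 0, 1, 5, 6, 2, 3]
Added edge 5->1
Recompute Kahn (smallest-id tiebreak):
  initial in-degrees: [1, 2, 3, 3, 0, 2, 1]
  ready (indeg=0): [4]
  pop 4: indeg[0]->0; indeg[5]->1 | ready=[0] | order so far=[4]
  pop 0: indeg[1]->1; indeg[3]->2; indeg[5]->0; indeg[6]->0 | ready=[5, 6] | order so far=[4, 0]
  pop 5: indeg[1]->0; indeg[2]->2 | ready=[1, 6] | order so far=[4, 0, 5]
  pop 1: indeg[2]->1; indeg[3]->1 | ready=[6] | order so far=[4, 0, 5, 1]
  pop 6: indeg[2]->0; indeg[3]->0 | ready=[2, 3] | order so far=[4, 0, 5, 1, 6]
  pop 2: no out-edges | ready=[3] | order so far=[4, 0, 5, 1, 6, 2]
  pop 3: no out-edges | ready=[] | order so far=[4, 0, 5, 1, 6, 2, 3]
New canonical toposort: [4, 0, 5, 1, 6, 2, 3]
Compare positions:
  Node 0: index 1 -> 1 (same)
  Node 1: index 2 -> 3 (moved)
  Node 2: index 5 -> 5 (same)
  Node 3: index 6 -> 6 (same)
  Node 4: index 0 -> 0 (same)
  Node 5: index 3 -> 2 (moved)
  Node 6: index 4 -> 4 (same)
Nodes that changed position: 1 5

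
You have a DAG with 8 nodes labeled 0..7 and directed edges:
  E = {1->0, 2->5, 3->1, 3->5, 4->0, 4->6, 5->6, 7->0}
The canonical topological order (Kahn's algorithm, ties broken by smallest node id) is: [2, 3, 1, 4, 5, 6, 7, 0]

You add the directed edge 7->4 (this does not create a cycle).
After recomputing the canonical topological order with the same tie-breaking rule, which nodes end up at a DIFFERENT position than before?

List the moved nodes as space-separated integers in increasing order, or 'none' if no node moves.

Old toposort: [2, 3, 1, 4, 5, 6, 7, 0]
Added edge 7->4
Recompute Kahn (smallest-id tiebreak):
  initial in-degrees: [3, 1, 0, 0, 1, 2, 2, 0]
  ready (indeg=0): [2, 3, 7]
  pop 2: indeg[5]->1 | ready=[3, 7] | order so far=[2]
  pop 3: indeg[1]->0; indeg[5]->0 | ready=[1, 5, 7] | order so far=[2, 3]
  pop 1: indeg[0]->2 | ready=[5, 7] | order so far=[2, 3, 1]
  pop 5: indeg[6]->1 | ready=[7] | order so far=[2, 3, 1, 5]
  pop 7: indeg[0]->1; indeg[4]->0 | ready=[4] | order so far=[2, 3, 1, 5, 7]
  pop 4: indeg[0]->0; indeg[6]->0 | ready=[0, 6] | order so far=[2, 3, 1, 5, 7, 4]
  pop 0: no out-edges | ready=[6] | order so far=[2, 3, 1, 5, 7, 4, 0]
  pop 6: no out-edges | ready=[] | order so far=[2, 3, 1, 5, 7, 4, 0, 6]
New canonical toposort: [2, 3, 1, 5, 7, 4, 0, 6]
Compare positions:
  Node 0: index 7 -> 6 (moved)
  Node 1: index 2 -> 2 (same)
  Node 2: index 0 -> 0 (same)
  Node 3: index 1 -> 1 (same)
  Node 4: index 3 -> 5 (moved)
  Node 5: index 4 -> 3 (moved)
  Node 6: index 5 -> 7 (moved)
  Node 7: index 6 -> 4 (moved)
Nodes that changed position: 0 4 5 6 7

Answer: 0 4 5 6 7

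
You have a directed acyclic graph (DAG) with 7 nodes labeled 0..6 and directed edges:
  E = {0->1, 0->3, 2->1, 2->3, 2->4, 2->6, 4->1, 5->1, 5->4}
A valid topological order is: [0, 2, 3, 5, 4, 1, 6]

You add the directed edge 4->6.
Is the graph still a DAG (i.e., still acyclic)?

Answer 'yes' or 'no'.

Answer: yes

Derivation:
Given toposort: [0, 2, 3, 5, 4, 1, 6]
Position of 4: index 4; position of 6: index 6
New edge 4->6: forward
Forward edge: respects the existing order. Still a DAG, same toposort still valid.
Still a DAG? yes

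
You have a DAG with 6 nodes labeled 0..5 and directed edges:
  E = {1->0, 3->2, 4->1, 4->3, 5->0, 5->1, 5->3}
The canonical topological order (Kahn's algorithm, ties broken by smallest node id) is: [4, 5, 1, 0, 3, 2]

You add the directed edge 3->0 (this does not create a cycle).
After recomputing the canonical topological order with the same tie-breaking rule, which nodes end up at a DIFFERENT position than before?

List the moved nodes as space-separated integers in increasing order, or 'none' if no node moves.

Answer: 0 3

Derivation:
Old toposort: [4, 5, 1, 0, 3, 2]
Added edge 3->0
Recompute Kahn (smallest-id tiebreak):
  initial in-degrees: [3, 2, 1, 2, 0, 0]
  ready (indeg=0): [4, 5]
  pop 4: indeg[1]->1; indeg[3]->1 | ready=[5] | order so far=[4]
  pop 5: indeg[0]->2; indeg[1]->0; indeg[3]->0 | ready=[1, 3] | order so far=[4, 5]
  pop 1: indeg[0]->1 | ready=[3] | order so far=[4, 5, 1]
  pop 3: indeg[0]->0; indeg[2]->0 | ready=[0, 2] | order so far=[4, 5, 1, 3]
  pop 0: no out-edges | ready=[2] | order so far=[4, 5, 1, 3, 0]
  pop 2: no out-edges | ready=[] | order so far=[4, 5, 1, 3, 0, 2]
New canonical toposort: [4, 5, 1, 3, 0, 2]
Compare positions:
  Node 0: index 3 -> 4 (moved)
  Node 1: index 2 -> 2 (same)
  Node 2: index 5 -> 5 (same)
  Node 3: index 4 -> 3 (moved)
  Node 4: index 0 -> 0 (same)
  Node 5: index 1 -> 1 (same)
Nodes that changed position: 0 3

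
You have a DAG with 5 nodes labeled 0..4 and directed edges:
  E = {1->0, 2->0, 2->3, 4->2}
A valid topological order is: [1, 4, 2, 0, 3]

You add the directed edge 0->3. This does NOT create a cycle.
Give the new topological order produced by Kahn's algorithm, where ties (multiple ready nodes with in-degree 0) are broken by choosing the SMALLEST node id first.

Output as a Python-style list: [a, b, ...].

Answer: [1, 4, 2, 0, 3]

Derivation:
Old toposort: [1, 4, 2, 0, 3]
Added edge: 0->3
Position of 0 (3) < position of 3 (4). Old order still valid.
Run Kahn's algorithm (break ties by smallest node id):
  initial in-degrees: [2, 0, 1, 2, 0]
  ready (indeg=0): [1, 4]
  pop 1: indeg[0]->1 | ready=[4] | order so far=[1]
  pop 4: indeg[2]->0 | ready=[2] | order so far=[1, 4]
  pop 2: indeg[0]->0; indeg[3]->1 | ready=[0] | order so far=[1, 4, 2]
  pop 0: indeg[3]->0 | ready=[3] | order so far=[1, 4, 2, 0]
  pop 3: no out-edges | ready=[] | order so far=[1, 4, 2, 0, 3]
  Result: [1, 4, 2, 0, 3]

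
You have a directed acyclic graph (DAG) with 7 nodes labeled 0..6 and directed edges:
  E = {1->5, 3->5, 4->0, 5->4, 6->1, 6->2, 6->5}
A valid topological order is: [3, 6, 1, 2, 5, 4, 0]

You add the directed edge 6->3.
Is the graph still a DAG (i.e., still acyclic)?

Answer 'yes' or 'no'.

Answer: yes

Derivation:
Given toposort: [3, 6, 1, 2, 5, 4, 0]
Position of 6: index 1; position of 3: index 0
New edge 6->3: backward (u after v in old order)
Backward edge: old toposort is now invalid. Check if this creates a cycle.
Does 3 already reach 6? Reachable from 3: [0, 3, 4, 5]. NO -> still a DAG (reorder needed).
Still a DAG? yes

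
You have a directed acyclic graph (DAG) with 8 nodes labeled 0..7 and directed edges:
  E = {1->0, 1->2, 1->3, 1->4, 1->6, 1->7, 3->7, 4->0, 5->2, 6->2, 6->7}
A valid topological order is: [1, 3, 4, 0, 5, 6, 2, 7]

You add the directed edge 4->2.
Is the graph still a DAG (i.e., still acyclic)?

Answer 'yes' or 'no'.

Given toposort: [1, 3, 4, 0, 5, 6, 2, 7]
Position of 4: index 2; position of 2: index 6
New edge 4->2: forward
Forward edge: respects the existing order. Still a DAG, same toposort still valid.
Still a DAG? yes

Answer: yes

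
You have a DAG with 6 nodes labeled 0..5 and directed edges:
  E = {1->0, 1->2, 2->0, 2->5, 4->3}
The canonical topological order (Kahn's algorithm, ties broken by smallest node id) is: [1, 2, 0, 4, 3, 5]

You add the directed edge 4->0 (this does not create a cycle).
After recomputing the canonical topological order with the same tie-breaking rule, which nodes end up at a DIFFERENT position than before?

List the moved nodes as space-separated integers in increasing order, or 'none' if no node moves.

Answer: 0 4

Derivation:
Old toposort: [1, 2, 0, 4, 3, 5]
Added edge 4->0
Recompute Kahn (smallest-id tiebreak):
  initial in-degrees: [3, 0, 1, 1, 0, 1]
  ready (indeg=0): [1, 4]
  pop 1: indeg[0]->2; indeg[2]->0 | ready=[2, 4] | order so far=[1]
  pop 2: indeg[0]->1; indeg[5]->0 | ready=[4, 5] | order so far=[1, 2]
  pop 4: indeg[0]->0; indeg[3]->0 | ready=[0, 3, 5] | order so far=[1, 2, 4]
  pop 0: no out-edges | ready=[3, 5] | order so far=[1, 2, 4, 0]
  pop 3: no out-edges | ready=[5] | order so far=[1, 2, 4, 0, 3]
  pop 5: no out-edges | ready=[] | order so far=[1, 2, 4, 0, 3, 5]
New canonical toposort: [1, 2, 4, 0, 3, 5]
Compare positions:
  Node 0: index 2 -> 3 (moved)
  Node 1: index 0 -> 0 (same)
  Node 2: index 1 -> 1 (same)
  Node 3: index 4 -> 4 (same)
  Node 4: index 3 -> 2 (moved)
  Node 5: index 5 -> 5 (same)
Nodes that changed position: 0 4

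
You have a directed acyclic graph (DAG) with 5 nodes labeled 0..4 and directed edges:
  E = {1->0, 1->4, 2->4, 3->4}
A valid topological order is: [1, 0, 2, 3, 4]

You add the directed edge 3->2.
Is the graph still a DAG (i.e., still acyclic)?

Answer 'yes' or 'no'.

Answer: yes

Derivation:
Given toposort: [1, 0, 2, 3, 4]
Position of 3: index 3; position of 2: index 2
New edge 3->2: backward (u after v in old order)
Backward edge: old toposort is now invalid. Check if this creates a cycle.
Does 2 already reach 3? Reachable from 2: [2, 4]. NO -> still a DAG (reorder needed).
Still a DAG? yes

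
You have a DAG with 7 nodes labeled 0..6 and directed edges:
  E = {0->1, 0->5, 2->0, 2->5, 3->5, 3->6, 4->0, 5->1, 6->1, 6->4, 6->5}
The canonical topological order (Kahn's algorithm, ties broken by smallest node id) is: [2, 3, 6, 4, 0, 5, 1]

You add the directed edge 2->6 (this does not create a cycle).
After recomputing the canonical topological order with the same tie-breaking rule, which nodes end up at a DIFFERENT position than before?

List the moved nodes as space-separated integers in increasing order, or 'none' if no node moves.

Answer: none

Derivation:
Old toposort: [2, 3, 6, 4, 0, 5, 1]
Added edge 2->6
Recompute Kahn (smallest-id tiebreak):
  initial in-degrees: [2, 3, 0, 0, 1, 4, 2]
  ready (indeg=0): [2, 3]
  pop 2: indeg[0]->1; indeg[5]->3; indeg[6]->1 | ready=[3] | order so far=[2]
  pop 3: indeg[5]->2; indeg[6]->0 | ready=[6] | order so far=[2, 3]
  pop 6: indeg[1]->2; indeg[4]->0; indeg[5]->1 | ready=[4] | order so far=[2, 3, 6]
  pop 4: indeg[0]->0 | ready=[0] | order so far=[2, 3, 6, 4]
  pop 0: indeg[1]->1; indeg[5]->0 | ready=[5] | order so far=[2, 3, 6, 4, 0]
  pop 5: indeg[1]->0 | ready=[1] | order so far=[2, 3, 6, 4, 0, 5]
  pop 1: no out-edges | ready=[] | order so far=[2, 3, 6, 4, 0, 5, 1]
New canonical toposort: [2, 3, 6, 4, 0, 5, 1]
Compare positions:
  Node 0: index 4 -> 4 (same)
  Node 1: index 6 -> 6 (same)
  Node 2: index 0 -> 0 (same)
  Node 3: index 1 -> 1 (same)
  Node 4: index 3 -> 3 (same)
  Node 5: index 5 -> 5 (same)
  Node 6: index 2 -> 2 (same)
Nodes that changed position: none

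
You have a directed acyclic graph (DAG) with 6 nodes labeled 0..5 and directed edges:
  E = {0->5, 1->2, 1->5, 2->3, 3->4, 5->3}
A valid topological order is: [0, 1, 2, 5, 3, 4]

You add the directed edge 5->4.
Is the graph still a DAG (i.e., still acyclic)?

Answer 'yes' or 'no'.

Answer: yes

Derivation:
Given toposort: [0, 1, 2, 5, 3, 4]
Position of 5: index 3; position of 4: index 5
New edge 5->4: forward
Forward edge: respects the existing order. Still a DAG, same toposort still valid.
Still a DAG? yes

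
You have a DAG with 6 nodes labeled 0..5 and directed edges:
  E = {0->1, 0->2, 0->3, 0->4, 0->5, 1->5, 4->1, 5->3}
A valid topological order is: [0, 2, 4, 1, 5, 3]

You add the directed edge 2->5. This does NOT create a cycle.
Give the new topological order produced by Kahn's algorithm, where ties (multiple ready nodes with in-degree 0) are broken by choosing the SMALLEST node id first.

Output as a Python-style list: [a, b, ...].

Old toposort: [0, 2, 4, 1, 5, 3]
Added edge: 2->5
Position of 2 (1) < position of 5 (4). Old order still valid.
Run Kahn's algorithm (break ties by smallest node id):
  initial in-degrees: [0, 2, 1, 2, 1, 3]
  ready (indeg=0): [0]
  pop 0: indeg[1]->1; indeg[2]->0; indeg[3]->1; indeg[4]->0; indeg[5]->2 | ready=[2, 4] | order so far=[0]
  pop 2: indeg[5]->1 | ready=[4] | order so far=[0, 2]
  pop 4: indeg[1]->0 | ready=[1] | order so far=[0, 2, 4]
  pop 1: indeg[5]->0 | ready=[5] | order so far=[0, 2, 4, 1]
  pop 5: indeg[3]->0 | ready=[3] | order so far=[0, 2, 4, 1, 5]
  pop 3: no out-edges | ready=[] | order so far=[0, 2, 4, 1, 5, 3]
  Result: [0, 2, 4, 1, 5, 3]

Answer: [0, 2, 4, 1, 5, 3]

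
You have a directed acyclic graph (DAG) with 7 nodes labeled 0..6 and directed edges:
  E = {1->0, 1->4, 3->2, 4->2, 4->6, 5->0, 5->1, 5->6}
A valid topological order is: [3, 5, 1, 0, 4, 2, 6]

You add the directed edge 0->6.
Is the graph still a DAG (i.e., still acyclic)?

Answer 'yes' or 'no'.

Given toposort: [3, 5, 1, 0, 4, 2, 6]
Position of 0: index 3; position of 6: index 6
New edge 0->6: forward
Forward edge: respects the existing order. Still a DAG, same toposort still valid.
Still a DAG? yes

Answer: yes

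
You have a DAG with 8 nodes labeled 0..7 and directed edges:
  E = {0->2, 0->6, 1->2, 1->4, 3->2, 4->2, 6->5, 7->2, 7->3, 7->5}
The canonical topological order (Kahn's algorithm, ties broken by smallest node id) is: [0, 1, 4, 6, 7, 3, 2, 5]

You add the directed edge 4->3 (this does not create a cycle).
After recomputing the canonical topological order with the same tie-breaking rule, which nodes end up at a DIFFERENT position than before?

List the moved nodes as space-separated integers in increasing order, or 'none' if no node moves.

Answer: none

Derivation:
Old toposort: [0, 1, 4, 6, 7, 3, 2, 5]
Added edge 4->3
Recompute Kahn (smallest-id tiebreak):
  initial in-degrees: [0, 0, 5, 2, 1, 2, 1, 0]
  ready (indeg=0): [0, 1, 7]
  pop 0: indeg[2]->4; indeg[6]->0 | ready=[1, 6, 7] | order so far=[0]
  pop 1: indeg[2]->3; indeg[4]->0 | ready=[4, 6, 7] | order so far=[0, 1]
  pop 4: indeg[2]->2; indeg[3]->1 | ready=[6, 7] | order so far=[0, 1, 4]
  pop 6: indeg[5]->1 | ready=[7] | order so far=[0, 1, 4, 6]
  pop 7: indeg[2]->1; indeg[3]->0; indeg[5]->0 | ready=[3, 5] | order so far=[0, 1, 4, 6, 7]
  pop 3: indeg[2]->0 | ready=[2, 5] | order so far=[0, 1, 4, 6, 7, 3]
  pop 2: no out-edges | ready=[5] | order so far=[0, 1, 4, 6, 7, 3, 2]
  pop 5: no out-edges | ready=[] | order so far=[0, 1, 4, 6, 7, 3, 2, 5]
New canonical toposort: [0, 1, 4, 6, 7, 3, 2, 5]
Compare positions:
  Node 0: index 0 -> 0 (same)
  Node 1: index 1 -> 1 (same)
  Node 2: index 6 -> 6 (same)
  Node 3: index 5 -> 5 (same)
  Node 4: index 2 -> 2 (same)
  Node 5: index 7 -> 7 (same)
  Node 6: index 3 -> 3 (same)
  Node 7: index 4 -> 4 (same)
Nodes that changed position: none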